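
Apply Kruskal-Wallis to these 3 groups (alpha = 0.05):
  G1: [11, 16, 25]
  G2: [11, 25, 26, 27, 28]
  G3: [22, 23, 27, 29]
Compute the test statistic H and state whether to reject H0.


Step 1: Combine all N = 12 observations and assign midranks.
sorted (value, group, rank): (11,G1,1.5), (11,G2,1.5), (16,G1,3), (22,G3,4), (23,G3,5), (25,G1,6.5), (25,G2,6.5), (26,G2,8), (27,G2,9.5), (27,G3,9.5), (28,G2,11), (29,G3,12)
Step 2: Sum ranks within each group.
R_1 = 11 (n_1 = 3)
R_2 = 36.5 (n_2 = 5)
R_3 = 30.5 (n_3 = 4)
Step 3: H = 12/(N(N+1)) * sum(R_i^2/n_i) - 3(N+1)
     = 12/(12*13) * (11^2/3 + 36.5^2/5 + 30.5^2/4) - 3*13
     = 0.076923 * 539.346 - 39
     = 2.488141.
Step 4: Ties present; correction factor C = 1 - 18/(12^3 - 12) = 0.989510. Corrected H = 2.488141 / 0.989510 = 2.514517.
Step 5: Under H0, H ~ chi^2(2); p-value = 0.284433.
Step 6: alpha = 0.05. fail to reject H0.

H = 2.5145, df = 2, p = 0.284433, fail to reject H0.


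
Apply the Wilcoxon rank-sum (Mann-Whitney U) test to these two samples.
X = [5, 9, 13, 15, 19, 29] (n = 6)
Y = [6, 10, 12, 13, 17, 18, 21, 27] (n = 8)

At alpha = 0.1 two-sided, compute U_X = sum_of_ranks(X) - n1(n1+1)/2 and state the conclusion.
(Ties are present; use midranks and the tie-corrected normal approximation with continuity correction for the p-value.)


Step 1: Combine and sort all 14 observations; assign midranks.
sorted (value, group): (5,X), (6,Y), (9,X), (10,Y), (12,Y), (13,X), (13,Y), (15,X), (17,Y), (18,Y), (19,X), (21,Y), (27,Y), (29,X)
ranks: 5->1, 6->2, 9->3, 10->4, 12->5, 13->6.5, 13->6.5, 15->8, 17->9, 18->10, 19->11, 21->12, 27->13, 29->14
Step 2: Rank sum for X: R1 = 1 + 3 + 6.5 + 8 + 11 + 14 = 43.5.
Step 3: U_X = R1 - n1(n1+1)/2 = 43.5 - 6*7/2 = 43.5 - 21 = 22.5.
       U_Y = n1*n2 - U_X = 48 - 22.5 = 25.5.
Step 4: Ties are present, so use the tie-corrected normal approximation (with continuity correction) for the p-value.
Step 5: p-value = 0.897167; compare to alpha = 0.1. fail to reject H0.

U_X = 22.5, p = 0.897167, fail to reject H0 at alpha = 0.1.


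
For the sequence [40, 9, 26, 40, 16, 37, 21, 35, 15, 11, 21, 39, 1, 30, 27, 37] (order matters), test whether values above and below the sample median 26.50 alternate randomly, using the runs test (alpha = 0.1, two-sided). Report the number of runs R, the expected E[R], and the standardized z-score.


Step 1: Compute median = 26.50; label A = above, B = below.
Labels in order: ABBABABABBBABAAA  (n_A = 8, n_B = 8)
Step 2: Count runs R = 11.
Step 3: Under H0 (random ordering), E[R] = 2*n_A*n_B/(n_A+n_B) + 1 = 2*8*8/16 + 1 = 9.0000.
        Var[R] = 2*n_A*n_B*(2*n_A*n_B - n_A - n_B) / ((n_A+n_B)^2 * (n_A+n_B-1)) = 14336/3840 = 3.7333.
        SD[R] = 1.9322.
Step 4: Continuity-corrected z = (R - 0.5 - E[R]) / SD[R] = (11 - 0.5 - 9.0000) / 1.9322 = 0.7763.
Step 5: Two-sided p-value via normal approximation = 2*(1 - Phi(|z|)) = 0.437558.
Step 6: alpha = 0.1. fail to reject H0.

R = 11, z = 0.7763, p = 0.437558, fail to reject H0.


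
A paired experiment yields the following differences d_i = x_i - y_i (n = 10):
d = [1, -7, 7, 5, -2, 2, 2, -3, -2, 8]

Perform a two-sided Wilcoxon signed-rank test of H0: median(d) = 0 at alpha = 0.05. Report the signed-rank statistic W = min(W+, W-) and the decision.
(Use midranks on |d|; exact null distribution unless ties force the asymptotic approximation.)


Step 1: Drop any zero differences (none here) and take |d_i|.
|d| = [1, 7, 7, 5, 2, 2, 2, 3, 2, 8]
Step 2: Midrank |d_i| (ties get averaged ranks).
ranks: |1|->1, |7|->8.5, |7|->8.5, |5|->7, |2|->3.5, |2|->3.5, |2|->3.5, |3|->6, |2|->3.5, |8|->10
Step 3: Attach original signs; sum ranks with positive sign and with negative sign.
W+ = 1 + 8.5 + 7 + 3.5 + 3.5 + 10 = 33.5
W- = 8.5 + 3.5 + 6 + 3.5 = 21.5
(Check: W+ + W- = 55 should equal n(n+1)/2 = 55.)
Step 4: Test statistic W = min(W+, W-) = 21.5.
Step 5: Ties in |d|, so use the tie-corrected normal approximation.
        E[W] = n(n+1)/4 = 10*11/4 = 27.5.
        Tie groups: |d|=2 (t=4), |d|=7 (t=2); sum(t^3 - t) = 66.
        Var[W] = n(n+1)(2n+1)/24 - sum(t^3-t)/48 = 2310/24 - 66/48 = 94.875.
        z = (W - E[W]) / sqrt(Var[W]) = (21.5 - 27.5) / 9.7404 = -0.6160.
        Two-sided p = 2*Phi(z) = 0.537900.
Step 6: alpha = 0.05. fail to reject H0.

W+ = 33.5, W- = 21.5, W = min = 21.5, p = 0.537900, fail to reject H0.


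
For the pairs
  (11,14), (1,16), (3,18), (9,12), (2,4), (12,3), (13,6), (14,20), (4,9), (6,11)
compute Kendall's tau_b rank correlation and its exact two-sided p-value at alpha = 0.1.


Step 1: Enumerate the 45 unordered pairs (i,j) with i<j and classify each by sign(x_j-x_i) * sign(y_j-y_i).
  (1,2):dx=-10,dy=+2->D; (1,3):dx=-8,dy=+4->D; (1,4):dx=-2,dy=-2->C; (1,5):dx=-9,dy=-10->C
  (1,6):dx=+1,dy=-11->D; (1,7):dx=+2,dy=-8->D; (1,8):dx=+3,dy=+6->C; (1,9):dx=-7,dy=-5->C
  (1,10):dx=-5,dy=-3->C; (2,3):dx=+2,dy=+2->C; (2,4):dx=+8,dy=-4->D; (2,5):dx=+1,dy=-12->D
  (2,6):dx=+11,dy=-13->D; (2,7):dx=+12,dy=-10->D; (2,8):dx=+13,dy=+4->C; (2,9):dx=+3,dy=-7->D
  (2,10):dx=+5,dy=-5->D; (3,4):dx=+6,dy=-6->D; (3,5):dx=-1,dy=-14->C; (3,6):dx=+9,dy=-15->D
  (3,7):dx=+10,dy=-12->D; (3,8):dx=+11,dy=+2->C; (3,9):dx=+1,dy=-9->D; (3,10):dx=+3,dy=-7->D
  (4,5):dx=-7,dy=-8->C; (4,6):dx=+3,dy=-9->D; (4,7):dx=+4,dy=-6->D; (4,8):dx=+5,dy=+8->C
  (4,9):dx=-5,dy=-3->C; (4,10):dx=-3,dy=-1->C; (5,6):dx=+10,dy=-1->D; (5,7):dx=+11,dy=+2->C
  (5,8):dx=+12,dy=+16->C; (5,9):dx=+2,dy=+5->C; (5,10):dx=+4,dy=+7->C; (6,7):dx=+1,dy=+3->C
  (6,8):dx=+2,dy=+17->C; (6,9):dx=-8,dy=+6->D; (6,10):dx=-6,dy=+8->D; (7,8):dx=+1,dy=+14->C
  (7,9):dx=-9,dy=+3->D; (7,10):dx=-7,dy=+5->D; (8,9):dx=-10,dy=-11->C; (8,10):dx=-8,dy=-9->C
  (9,10):dx=+2,dy=+2->C
Step 2: C = 23, D = 22, total pairs = 45.
Step 3: tau = (C - D)/(n(n-1)/2) = (23 - 22)/45 = 0.022222.
Step 4: Exact two-sided p-value (enumerate n! = 3628800 permutations of y under H0): p = 1.000000.
Step 5: alpha = 0.1. fail to reject H0.

tau_b = 0.0222 (C=23, D=22), p = 1.000000, fail to reject H0.


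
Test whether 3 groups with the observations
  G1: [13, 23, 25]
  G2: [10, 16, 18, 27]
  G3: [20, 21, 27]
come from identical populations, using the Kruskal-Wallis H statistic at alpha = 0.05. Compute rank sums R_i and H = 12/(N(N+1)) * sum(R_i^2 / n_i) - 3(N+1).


Step 1: Combine all N = 10 observations and assign midranks.
sorted (value, group, rank): (10,G2,1), (13,G1,2), (16,G2,3), (18,G2,4), (20,G3,5), (21,G3,6), (23,G1,7), (25,G1,8), (27,G2,9.5), (27,G3,9.5)
Step 2: Sum ranks within each group.
R_1 = 17 (n_1 = 3)
R_2 = 17.5 (n_2 = 4)
R_3 = 20.5 (n_3 = 3)
Step 3: H = 12/(N(N+1)) * sum(R_i^2/n_i) - 3(N+1)
     = 12/(10*11) * (17^2/3 + 17.5^2/4 + 20.5^2/3) - 3*11
     = 0.109091 * 312.979 - 33
     = 1.143182.
Step 4: Ties present; correction factor C = 1 - 6/(10^3 - 10) = 0.993939. Corrected H = 1.143182 / 0.993939 = 1.150152.
Step 5: Under H0, H ~ chi^2(2); p-value = 0.562662.
Step 6: alpha = 0.05. fail to reject H0.

H = 1.1502, df = 2, p = 0.562662, fail to reject H0.


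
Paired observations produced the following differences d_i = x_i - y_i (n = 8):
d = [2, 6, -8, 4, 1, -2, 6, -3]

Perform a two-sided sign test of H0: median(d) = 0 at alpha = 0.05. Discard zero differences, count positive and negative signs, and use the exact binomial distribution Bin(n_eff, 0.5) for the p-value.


Step 1: Discard zero differences. Original n = 8; n_eff = number of nonzero differences = 8.
Nonzero differences (with sign): +2, +6, -8, +4, +1, -2, +6, -3
Step 2: Count signs: positive = 5, negative = 3.
Step 3: Under H0: P(positive) = 0.5, so the number of positives S ~ Bin(8, 0.5).
Step 4: Two-sided exact p-value = sum of Bin(8,0.5) probabilities at or below the observed probability = 0.726562.
Step 5: alpha = 0.05. fail to reject H0.

n_eff = 8, pos = 5, neg = 3, p = 0.726562, fail to reject H0.


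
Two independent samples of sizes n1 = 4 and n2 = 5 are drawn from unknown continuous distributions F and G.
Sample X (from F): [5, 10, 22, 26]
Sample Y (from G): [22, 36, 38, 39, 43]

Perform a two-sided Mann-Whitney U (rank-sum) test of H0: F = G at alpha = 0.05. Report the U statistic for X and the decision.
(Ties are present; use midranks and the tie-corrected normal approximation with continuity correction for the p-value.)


Step 1: Combine and sort all 9 observations; assign midranks.
sorted (value, group): (5,X), (10,X), (22,X), (22,Y), (26,X), (36,Y), (38,Y), (39,Y), (43,Y)
ranks: 5->1, 10->2, 22->3.5, 22->3.5, 26->5, 36->6, 38->7, 39->8, 43->9
Step 2: Rank sum for X: R1 = 1 + 2 + 3.5 + 5 = 11.5.
Step 3: U_X = R1 - n1(n1+1)/2 = 11.5 - 4*5/2 = 11.5 - 10 = 1.5.
       U_Y = n1*n2 - U_X = 20 - 1.5 = 18.5.
Step 4: Ties are present, so use the tie-corrected normal approximation (with continuity correction) for the p-value.
Step 5: p-value = 0.049090; compare to alpha = 0.05. reject H0.

U_X = 1.5, p = 0.049090, reject H0 at alpha = 0.05.


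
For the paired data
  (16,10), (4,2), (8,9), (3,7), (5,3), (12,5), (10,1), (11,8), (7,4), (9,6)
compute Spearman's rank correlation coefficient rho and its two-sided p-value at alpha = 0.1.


Step 1: Rank x and y separately (midranks; no ties here).
rank(x): 16->10, 4->2, 8->5, 3->1, 5->3, 12->9, 10->7, 11->8, 7->4, 9->6
rank(y): 10->10, 2->2, 9->9, 7->7, 3->3, 5->5, 1->1, 8->8, 4->4, 6->6
Step 2: d_i = R_x(i) - R_y(i); compute d_i^2.
  (10-10)^2=0, (2-2)^2=0, (5-9)^2=16, (1-7)^2=36, (3-3)^2=0, (9-5)^2=16, (7-1)^2=36, (8-8)^2=0, (4-4)^2=0, (6-6)^2=0
sum(d^2) = 104.
Step 3: rho = 1 - 6*104 / (10*(10^2 - 1)) = 1 - 624/990 = 0.369697.
Step 4: Under H0, t = rho * sqrt((n-2)/(1-rho^2)) = 1.1254 ~ t(8).
Step 5: Two-sided p-value from the t-distribution with 8 df = 0.293050.
Step 6: alpha = 0.1. fail to reject H0.

rho = 0.3697, p = 0.293050, fail to reject H0 at alpha = 0.1.


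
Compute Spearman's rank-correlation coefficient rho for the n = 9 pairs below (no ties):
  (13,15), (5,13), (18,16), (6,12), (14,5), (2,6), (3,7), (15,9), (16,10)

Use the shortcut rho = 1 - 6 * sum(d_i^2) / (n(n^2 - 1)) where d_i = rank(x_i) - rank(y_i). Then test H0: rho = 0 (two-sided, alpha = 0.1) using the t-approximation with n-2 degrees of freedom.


Step 1: Rank x and y separately (midranks; no ties here).
rank(x): 13->5, 5->3, 18->9, 6->4, 14->6, 2->1, 3->2, 15->7, 16->8
rank(y): 15->8, 13->7, 16->9, 12->6, 5->1, 6->2, 7->3, 9->4, 10->5
Step 2: d_i = R_x(i) - R_y(i); compute d_i^2.
  (5-8)^2=9, (3-7)^2=16, (9-9)^2=0, (4-6)^2=4, (6-1)^2=25, (1-2)^2=1, (2-3)^2=1, (7-4)^2=9, (8-5)^2=9
sum(d^2) = 74.
Step 3: rho = 1 - 6*74 / (9*(9^2 - 1)) = 1 - 444/720 = 0.383333.
Step 4: Under H0, t = rho * sqrt((n-2)/(1-rho^2)) = 1.0981 ~ t(7).
Step 5: Two-sided p-value from the t-distribution with 7 df = 0.308495.
Step 6: alpha = 0.1. fail to reject H0.

rho = 0.3833, p = 0.308495, fail to reject H0 at alpha = 0.1.


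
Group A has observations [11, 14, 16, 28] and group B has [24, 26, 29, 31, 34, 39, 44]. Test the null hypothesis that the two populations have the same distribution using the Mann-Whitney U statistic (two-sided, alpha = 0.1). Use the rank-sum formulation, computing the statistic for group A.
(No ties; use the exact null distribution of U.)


Step 1: Combine and sort all 11 observations; assign midranks.
sorted (value, group): (11,X), (14,X), (16,X), (24,Y), (26,Y), (28,X), (29,Y), (31,Y), (34,Y), (39,Y), (44,Y)
ranks: 11->1, 14->2, 16->3, 24->4, 26->5, 28->6, 29->7, 31->8, 34->9, 39->10, 44->11
Step 2: Rank sum for X: R1 = 1 + 2 + 3 + 6 = 12.
Step 3: U_X = R1 - n1(n1+1)/2 = 12 - 4*5/2 = 12 - 10 = 2.
       U_Y = n1*n2 - U_X = 28 - 2 = 26.
Step 4: No ties, so the exact null distribution of U (based on enumerating the C(11,4) = 330 equally likely rank assignments) gives the two-sided p-value.
Step 5: p-value = 0.024242; compare to alpha = 0.1. reject H0.

U_X = 2, p = 0.024242, reject H0 at alpha = 0.1.


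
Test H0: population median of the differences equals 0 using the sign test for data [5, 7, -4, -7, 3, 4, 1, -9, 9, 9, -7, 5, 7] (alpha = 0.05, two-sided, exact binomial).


Step 1: Discard zero differences. Original n = 13; n_eff = number of nonzero differences = 13.
Nonzero differences (with sign): +5, +7, -4, -7, +3, +4, +1, -9, +9, +9, -7, +5, +7
Step 2: Count signs: positive = 9, negative = 4.
Step 3: Under H0: P(positive) = 0.5, so the number of positives S ~ Bin(13, 0.5).
Step 4: Two-sided exact p-value = sum of Bin(13,0.5) probabilities at or below the observed probability = 0.266846.
Step 5: alpha = 0.05. fail to reject H0.

n_eff = 13, pos = 9, neg = 4, p = 0.266846, fail to reject H0.


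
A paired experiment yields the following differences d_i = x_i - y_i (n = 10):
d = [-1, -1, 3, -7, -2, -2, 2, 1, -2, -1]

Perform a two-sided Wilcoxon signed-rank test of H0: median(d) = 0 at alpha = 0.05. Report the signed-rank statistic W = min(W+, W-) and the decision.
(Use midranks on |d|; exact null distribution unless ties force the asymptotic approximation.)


Step 1: Drop any zero differences (none here) and take |d_i|.
|d| = [1, 1, 3, 7, 2, 2, 2, 1, 2, 1]
Step 2: Midrank |d_i| (ties get averaged ranks).
ranks: |1|->2.5, |1|->2.5, |3|->9, |7|->10, |2|->6.5, |2|->6.5, |2|->6.5, |1|->2.5, |2|->6.5, |1|->2.5
Step 3: Attach original signs; sum ranks with positive sign and with negative sign.
W+ = 9 + 6.5 + 2.5 = 18
W- = 2.5 + 2.5 + 10 + 6.5 + 6.5 + 6.5 + 2.5 = 37
(Check: W+ + W- = 55 should equal n(n+1)/2 = 55.)
Step 4: Test statistic W = min(W+, W-) = 18.
Step 5: Ties in |d|, so use the tie-corrected normal approximation.
        E[W] = n(n+1)/4 = 10*11/4 = 27.5.
        Tie groups: |d|=1 (t=4), |d|=2 (t=4); sum(t^3 - t) = 120.
        Var[W] = n(n+1)(2n+1)/24 - sum(t^3-t)/48 = 2310/24 - 120/48 = 93.75.
        z = (W - E[W]) / sqrt(Var[W]) = (18 - 27.5) / 9.6825 = -0.9812.
        Two-sided p = 2*Phi(z) = 0.326516.
Step 6: alpha = 0.05. fail to reject H0.

W+ = 18, W- = 37, W = min = 18, p = 0.326516, fail to reject H0.


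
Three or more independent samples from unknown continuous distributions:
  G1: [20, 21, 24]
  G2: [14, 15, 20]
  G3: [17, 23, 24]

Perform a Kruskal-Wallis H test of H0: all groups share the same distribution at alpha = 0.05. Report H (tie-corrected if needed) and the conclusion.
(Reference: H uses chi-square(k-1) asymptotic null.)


Step 1: Combine all N = 9 observations and assign midranks.
sorted (value, group, rank): (14,G2,1), (15,G2,2), (17,G3,3), (20,G1,4.5), (20,G2,4.5), (21,G1,6), (23,G3,7), (24,G1,8.5), (24,G3,8.5)
Step 2: Sum ranks within each group.
R_1 = 19 (n_1 = 3)
R_2 = 7.5 (n_2 = 3)
R_3 = 18.5 (n_3 = 3)
Step 3: H = 12/(N(N+1)) * sum(R_i^2/n_i) - 3(N+1)
     = 12/(9*10) * (19^2/3 + 7.5^2/3 + 18.5^2/3) - 3*10
     = 0.133333 * 253.167 - 30
     = 3.755556.
Step 4: Ties present; correction factor C = 1 - 12/(9^3 - 9) = 0.983333. Corrected H = 3.755556 / 0.983333 = 3.819209.
Step 5: Under H0, H ~ chi^2(2); p-value = 0.148139.
Step 6: alpha = 0.05. fail to reject H0.

H = 3.8192, df = 2, p = 0.148139, fail to reject H0.


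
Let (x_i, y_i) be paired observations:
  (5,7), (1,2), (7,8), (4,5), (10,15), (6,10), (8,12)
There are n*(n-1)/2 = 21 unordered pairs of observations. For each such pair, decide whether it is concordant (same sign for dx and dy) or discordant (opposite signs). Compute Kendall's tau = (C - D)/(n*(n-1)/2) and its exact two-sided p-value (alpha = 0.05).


Step 1: Enumerate the 21 unordered pairs (i,j) with i<j and classify each by sign(x_j-x_i) * sign(y_j-y_i).
  (1,2):dx=-4,dy=-5->C; (1,3):dx=+2,dy=+1->C; (1,4):dx=-1,dy=-2->C; (1,5):dx=+5,dy=+8->C
  (1,6):dx=+1,dy=+3->C; (1,7):dx=+3,dy=+5->C; (2,3):dx=+6,dy=+6->C; (2,4):dx=+3,dy=+3->C
  (2,5):dx=+9,dy=+13->C; (2,6):dx=+5,dy=+8->C; (2,7):dx=+7,dy=+10->C; (3,4):dx=-3,dy=-3->C
  (3,5):dx=+3,dy=+7->C; (3,6):dx=-1,dy=+2->D; (3,7):dx=+1,dy=+4->C; (4,5):dx=+6,dy=+10->C
  (4,6):dx=+2,dy=+5->C; (4,7):dx=+4,dy=+7->C; (5,6):dx=-4,dy=-5->C; (5,7):dx=-2,dy=-3->C
  (6,7):dx=+2,dy=+2->C
Step 2: C = 20, D = 1, total pairs = 21.
Step 3: tau = (C - D)/(n(n-1)/2) = (20 - 1)/21 = 0.904762.
Step 4: Exact two-sided p-value (enumerate n! = 5040 permutations of y under H0): p = 0.002778.
Step 5: alpha = 0.05. reject H0.

tau_b = 0.9048 (C=20, D=1), p = 0.002778, reject H0.


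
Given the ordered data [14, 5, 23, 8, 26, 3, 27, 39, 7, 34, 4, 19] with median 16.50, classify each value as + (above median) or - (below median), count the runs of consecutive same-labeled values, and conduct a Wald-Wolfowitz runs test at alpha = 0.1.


Step 1: Compute median = 16.50; label A = above, B = below.
Labels in order: BBABABAABABA  (n_A = 6, n_B = 6)
Step 2: Count runs R = 10.
Step 3: Under H0 (random ordering), E[R] = 2*n_A*n_B/(n_A+n_B) + 1 = 2*6*6/12 + 1 = 7.0000.
        Var[R] = 2*n_A*n_B*(2*n_A*n_B - n_A - n_B) / ((n_A+n_B)^2 * (n_A+n_B-1)) = 4320/1584 = 2.7273.
        SD[R] = 1.6514.
Step 4: Continuity-corrected z = (R - 0.5 - E[R]) / SD[R] = (10 - 0.5 - 7.0000) / 1.6514 = 1.5138.
Step 5: Two-sided p-value via normal approximation = 2*(1 - Phi(|z|)) = 0.130070.
Step 6: alpha = 0.1. fail to reject H0.

R = 10, z = 1.5138, p = 0.130070, fail to reject H0.


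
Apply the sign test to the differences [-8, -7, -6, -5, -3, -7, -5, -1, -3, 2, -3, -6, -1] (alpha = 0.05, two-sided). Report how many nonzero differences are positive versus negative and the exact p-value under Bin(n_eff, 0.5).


Step 1: Discard zero differences. Original n = 13; n_eff = number of nonzero differences = 13.
Nonzero differences (with sign): -8, -7, -6, -5, -3, -7, -5, -1, -3, +2, -3, -6, -1
Step 2: Count signs: positive = 1, negative = 12.
Step 3: Under H0: P(positive) = 0.5, so the number of positives S ~ Bin(13, 0.5).
Step 4: Two-sided exact p-value = sum of Bin(13,0.5) probabilities at or below the observed probability = 0.003418.
Step 5: alpha = 0.05. reject H0.

n_eff = 13, pos = 1, neg = 12, p = 0.003418, reject H0.


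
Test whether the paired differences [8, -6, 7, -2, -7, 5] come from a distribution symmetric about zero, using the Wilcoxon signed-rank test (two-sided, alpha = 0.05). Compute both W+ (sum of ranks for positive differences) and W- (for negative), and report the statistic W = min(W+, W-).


Step 1: Drop any zero differences (none here) and take |d_i|.
|d| = [8, 6, 7, 2, 7, 5]
Step 2: Midrank |d_i| (ties get averaged ranks).
ranks: |8|->6, |6|->3, |7|->4.5, |2|->1, |7|->4.5, |5|->2
Step 3: Attach original signs; sum ranks with positive sign and with negative sign.
W+ = 6 + 4.5 + 2 = 12.5
W- = 3 + 1 + 4.5 = 8.5
(Check: W+ + W- = 21 should equal n(n+1)/2 = 21.)
Step 4: Test statistic W = min(W+, W-) = 8.5.
Step 5: Ties in |d|, so use the tie-corrected normal approximation.
        E[W] = n(n+1)/4 = 6*7/4 = 10.5.
        Tie groups: |d|=7 (t=2); sum(t^3 - t) = 6.
        Var[W] = n(n+1)(2n+1)/24 - sum(t^3-t)/48 = 546/24 - 6/48 = 22.625.
        z = (W - E[W]) / sqrt(Var[W]) = (8.5 - 10.5) / 4.7566 = -0.4205.
        Two-sided p = 2*Phi(z) = 0.674142.
Step 6: alpha = 0.05. fail to reject H0.

W+ = 12.5, W- = 8.5, W = min = 8.5, p = 0.674142, fail to reject H0.


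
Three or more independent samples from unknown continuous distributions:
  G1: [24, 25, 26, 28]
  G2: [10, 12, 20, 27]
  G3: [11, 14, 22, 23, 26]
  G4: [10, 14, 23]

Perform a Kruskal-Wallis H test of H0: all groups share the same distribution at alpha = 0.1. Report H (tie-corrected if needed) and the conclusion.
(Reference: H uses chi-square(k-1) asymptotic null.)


Step 1: Combine all N = 16 observations and assign midranks.
sorted (value, group, rank): (10,G2,1.5), (10,G4,1.5), (11,G3,3), (12,G2,4), (14,G3,5.5), (14,G4,5.5), (20,G2,7), (22,G3,8), (23,G3,9.5), (23,G4,9.5), (24,G1,11), (25,G1,12), (26,G1,13.5), (26,G3,13.5), (27,G2,15), (28,G1,16)
Step 2: Sum ranks within each group.
R_1 = 52.5 (n_1 = 4)
R_2 = 27.5 (n_2 = 4)
R_3 = 39.5 (n_3 = 5)
R_4 = 16.5 (n_4 = 3)
Step 3: H = 12/(N(N+1)) * sum(R_i^2/n_i) - 3(N+1)
     = 12/(16*17) * (52.5^2/4 + 27.5^2/4 + 39.5^2/5 + 16.5^2/3) - 3*17
     = 0.044118 * 1280.92 - 51
     = 5.511397.
Step 4: Ties present; correction factor C = 1 - 24/(16^3 - 16) = 0.994118. Corrected H = 5.511397 / 0.994118 = 5.544009.
Step 5: Under H0, H ~ chi^2(3); p-value = 0.136030.
Step 6: alpha = 0.1. fail to reject H0.

H = 5.5440, df = 3, p = 0.136030, fail to reject H0.


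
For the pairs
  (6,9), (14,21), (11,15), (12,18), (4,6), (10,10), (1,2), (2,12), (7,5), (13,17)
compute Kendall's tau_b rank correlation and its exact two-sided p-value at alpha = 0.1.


Step 1: Enumerate the 45 unordered pairs (i,j) with i<j and classify each by sign(x_j-x_i) * sign(y_j-y_i).
  (1,2):dx=+8,dy=+12->C; (1,3):dx=+5,dy=+6->C; (1,4):dx=+6,dy=+9->C; (1,5):dx=-2,dy=-3->C
  (1,6):dx=+4,dy=+1->C; (1,7):dx=-5,dy=-7->C; (1,8):dx=-4,dy=+3->D; (1,9):dx=+1,dy=-4->D
  (1,10):dx=+7,dy=+8->C; (2,3):dx=-3,dy=-6->C; (2,4):dx=-2,dy=-3->C; (2,5):dx=-10,dy=-15->C
  (2,6):dx=-4,dy=-11->C; (2,7):dx=-13,dy=-19->C; (2,8):dx=-12,dy=-9->C; (2,9):dx=-7,dy=-16->C
  (2,10):dx=-1,dy=-4->C; (3,4):dx=+1,dy=+3->C; (3,5):dx=-7,dy=-9->C; (3,6):dx=-1,dy=-5->C
  (3,7):dx=-10,dy=-13->C; (3,8):dx=-9,dy=-3->C; (3,9):dx=-4,dy=-10->C; (3,10):dx=+2,dy=+2->C
  (4,5):dx=-8,dy=-12->C; (4,6):dx=-2,dy=-8->C; (4,7):dx=-11,dy=-16->C; (4,8):dx=-10,dy=-6->C
  (4,9):dx=-5,dy=-13->C; (4,10):dx=+1,dy=-1->D; (5,6):dx=+6,dy=+4->C; (5,7):dx=-3,dy=-4->C
  (5,8):dx=-2,dy=+6->D; (5,9):dx=+3,dy=-1->D; (5,10):dx=+9,dy=+11->C; (6,7):dx=-9,dy=-8->C
  (6,8):dx=-8,dy=+2->D; (6,9):dx=-3,dy=-5->C; (6,10):dx=+3,dy=+7->C; (7,8):dx=+1,dy=+10->C
  (7,9):dx=+6,dy=+3->C; (7,10):dx=+12,dy=+15->C; (8,9):dx=+5,dy=-7->D; (8,10):dx=+11,dy=+5->C
  (9,10):dx=+6,dy=+12->C
Step 2: C = 38, D = 7, total pairs = 45.
Step 3: tau = (C - D)/(n(n-1)/2) = (38 - 7)/45 = 0.688889.
Step 4: Exact two-sided p-value (enumerate n! = 3628800 permutations of y under H0): p = 0.004687.
Step 5: alpha = 0.1. reject H0.

tau_b = 0.6889 (C=38, D=7), p = 0.004687, reject H0.


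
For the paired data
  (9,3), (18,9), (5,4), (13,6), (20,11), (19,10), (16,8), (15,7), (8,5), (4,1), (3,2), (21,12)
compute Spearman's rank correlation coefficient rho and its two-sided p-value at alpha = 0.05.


Step 1: Rank x and y separately (midranks; no ties here).
rank(x): 9->5, 18->9, 5->3, 13->6, 20->11, 19->10, 16->8, 15->7, 8->4, 4->2, 3->1, 21->12
rank(y): 3->3, 9->9, 4->4, 6->6, 11->11, 10->10, 8->8, 7->7, 5->5, 1->1, 2->2, 12->12
Step 2: d_i = R_x(i) - R_y(i); compute d_i^2.
  (5-3)^2=4, (9-9)^2=0, (3-4)^2=1, (6-6)^2=0, (11-11)^2=0, (10-10)^2=0, (8-8)^2=0, (7-7)^2=0, (4-5)^2=1, (2-1)^2=1, (1-2)^2=1, (12-12)^2=0
sum(d^2) = 8.
Step 3: rho = 1 - 6*8 / (12*(12^2 - 1)) = 1 - 48/1716 = 0.972028.
Step 4: Under H0, t = rho * sqrt((n-2)/(1-rho^2)) = 13.0876 ~ t(10).
Step 5: Two-sided p-value from the t-distribution with 10 df = 0.000000.
Step 6: alpha = 0.05. reject H0.

rho = 0.9720, p = 0.000000, reject H0 at alpha = 0.05.


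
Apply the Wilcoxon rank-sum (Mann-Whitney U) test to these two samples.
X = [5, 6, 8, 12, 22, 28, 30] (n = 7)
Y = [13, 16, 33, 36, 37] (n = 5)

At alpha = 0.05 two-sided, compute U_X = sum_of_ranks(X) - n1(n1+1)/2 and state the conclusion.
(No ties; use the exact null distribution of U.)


Step 1: Combine and sort all 12 observations; assign midranks.
sorted (value, group): (5,X), (6,X), (8,X), (12,X), (13,Y), (16,Y), (22,X), (28,X), (30,X), (33,Y), (36,Y), (37,Y)
ranks: 5->1, 6->2, 8->3, 12->4, 13->5, 16->6, 22->7, 28->8, 30->9, 33->10, 36->11, 37->12
Step 2: Rank sum for X: R1 = 1 + 2 + 3 + 4 + 7 + 8 + 9 = 34.
Step 3: U_X = R1 - n1(n1+1)/2 = 34 - 7*8/2 = 34 - 28 = 6.
       U_Y = n1*n2 - U_X = 35 - 6 = 29.
Step 4: No ties, so the exact null distribution of U (based on enumerating the C(12,7) = 792 equally likely rank assignments) gives the two-sided p-value.
Step 5: p-value = 0.073232; compare to alpha = 0.05. fail to reject H0.

U_X = 6, p = 0.073232, fail to reject H0 at alpha = 0.05.


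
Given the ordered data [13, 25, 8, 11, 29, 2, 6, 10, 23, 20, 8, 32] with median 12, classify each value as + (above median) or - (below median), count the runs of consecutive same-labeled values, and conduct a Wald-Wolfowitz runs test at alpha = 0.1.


Step 1: Compute median = 12; label A = above, B = below.
Labels in order: AABBABBBAABA  (n_A = 6, n_B = 6)
Step 2: Count runs R = 7.
Step 3: Under H0 (random ordering), E[R] = 2*n_A*n_B/(n_A+n_B) + 1 = 2*6*6/12 + 1 = 7.0000.
        Var[R] = 2*n_A*n_B*(2*n_A*n_B - n_A - n_B) / ((n_A+n_B)^2 * (n_A+n_B-1)) = 4320/1584 = 2.7273.
        SD[R] = 1.6514.
Step 4: R = E[R], so z = 0 with no continuity correction.
Step 5: Two-sided p-value via normal approximation = 2*(1 - Phi(|z|)) = 1.000000.
Step 6: alpha = 0.1. fail to reject H0.

R = 7, z = 0.0000, p = 1.000000, fail to reject H0.


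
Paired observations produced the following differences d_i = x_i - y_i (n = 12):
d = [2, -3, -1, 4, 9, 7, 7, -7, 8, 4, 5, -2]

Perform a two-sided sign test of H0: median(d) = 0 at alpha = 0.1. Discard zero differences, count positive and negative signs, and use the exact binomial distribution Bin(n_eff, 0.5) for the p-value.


Step 1: Discard zero differences. Original n = 12; n_eff = number of nonzero differences = 12.
Nonzero differences (with sign): +2, -3, -1, +4, +9, +7, +7, -7, +8, +4, +5, -2
Step 2: Count signs: positive = 8, negative = 4.
Step 3: Under H0: P(positive) = 0.5, so the number of positives S ~ Bin(12, 0.5).
Step 4: Two-sided exact p-value = sum of Bin(12,0.5) probabilities at or below the observed probability = 0.387695.
Step 5: alpha = 0.1. fail to reject H0.

n_eff = 12, pos = 8, neg = 4, p = 0.387695, fail to reject H0.


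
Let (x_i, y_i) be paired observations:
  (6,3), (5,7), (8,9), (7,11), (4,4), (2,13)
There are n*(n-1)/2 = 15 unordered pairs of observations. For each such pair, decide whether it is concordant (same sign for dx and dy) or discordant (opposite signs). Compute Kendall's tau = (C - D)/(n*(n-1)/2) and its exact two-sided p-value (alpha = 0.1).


Step 1: Enumerate the 15 unordered pairs (i,j) with i<j and classify each by sign(x_j-x_i) * sign(y_j-y_i).
  (1,2):dx=-1,dy=+4->D; (1,3):dx=+2,dy=+6->C; (1,4):dx=+1,dy=+8->C; (1,5):dx=-2,dy=+1->D
  (1,6):dx=-4,dy=+10->D; (2,3):dx=+3,dy=+2->C; (2,4):dx=+2,dy=+4->C; (2,5):dx=-1,dy=-3->C
  (2,6):dx=-3,dy=+6->D; (3,4):dx=-1,dy=+2->D; (3,5):dx=-4,dy=-5->C; (3,6):dx=-6,dy=+4->D
  (4,5):dx=-3,dy=-7->C; (4,6):dx=-5,dy=+2->D; (5,6):dx=-2,dy=+9->D
Step 2: C = 7, D = 8, total pairs = 15.
Step 3: tau = (C - D)/(n(n-1)/2) = (7 - 8)/15 = -0.066667.
Step 4: Exact two-sided p-value (enumerate n! = 720 permutations of y under H0): p = 1.000000.
Step 5: alpha = 0.1. fail to reject H0.

tau_b = -0.0667 (C=7, D=8), p = 1.000000, fail to reject H0.


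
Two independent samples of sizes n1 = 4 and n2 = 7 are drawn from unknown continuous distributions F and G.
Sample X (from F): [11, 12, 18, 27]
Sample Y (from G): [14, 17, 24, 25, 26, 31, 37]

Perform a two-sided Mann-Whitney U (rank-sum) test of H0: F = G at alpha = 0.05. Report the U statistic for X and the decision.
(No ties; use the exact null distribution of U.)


Step 1: Combine and sort all 11 observations; assign midranks.
sorted (value, group): (11,X), (12,X), (14,Y), (17,Y), (18,X), (24,Y), (25,Y), (26,Y), (27,X), (31,Y), (37,Y)
ranks: 11->1, 12->2, 14->3, 17->4, 18->5, 24->6, 25->7, 26->8, 27->9, 31->10, 37->11
Step 2: Rank sum for X: R1 = 1 + 2 + 5 + 9 = 17.
Step 3: U_X = R1 - n1(n1+1)/2 = 17 - 4*5/2 = 17 - 10 = 7.
       U_Y = n1*n2 - U_X = 28 - 7 = 21.
Step 4: No ties, so the exact null distribution of U (based on enumerating the C(11,4) = 330 equally likely rank assignments) gives the two-sided p-value.
Step 5: p-value = 0.230303; compare to alpha = 0.05. fail to reject H0.

U_X = 7, p = 0.230303, fail to reject H0 at alpha = 0.05.


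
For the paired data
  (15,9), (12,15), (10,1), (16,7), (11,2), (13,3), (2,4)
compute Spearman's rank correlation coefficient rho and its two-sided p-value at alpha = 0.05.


Step 1: Rank x and y separately (midranks; no ties here).
rank(x): 15->6, 12->4, 10->2, 16->7, 11->3, 13->5, 2->1
rank(y): 9->6, 15->7, 1->1, 7->5, 2->2, 3->3, 4->4
Step 2: d_i = R_x(i) - R_y(i); compute d_i^2.
  (6-6)^2=0, (4-7)^2=9, (2-1)^2=1, (7-5)^2=4, (3-2)^2=1, (5-3)^2=4, (1-4)^2=9
sum(d^2) = 28.
Step 3: rho = 1 - 6*28 / (7*(7^2 - 1)) = 1 - 168/336 = 0.500000.
Step 4: Under H0, t = rho * sqrt((n-2)/(1-rho^2)) = 1.2910 ~ t(5).
Step 5: Two-sided p-value from the t-distribution with 5 df = 0.253170.
Step 6: alpha = 0.05. fail to reject H0.

rho = 0.5000, p = 0.253170, fail to reject H0 at alpha = 0.05.


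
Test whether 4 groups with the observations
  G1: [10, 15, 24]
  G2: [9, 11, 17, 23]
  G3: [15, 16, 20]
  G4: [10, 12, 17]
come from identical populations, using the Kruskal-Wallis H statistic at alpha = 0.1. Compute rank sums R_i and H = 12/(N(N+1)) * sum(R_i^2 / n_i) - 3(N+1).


Step 1: Combine all N = 13 observations and assign midranks.
sorted (value, group, rank): (9,G2,1), (10,G1,2.5), (10,G4,2.5), (11,G2,4), (12,G4,5), (15,G1,6.5), (15,G3,6.5), (16,G3,8), (17,G2,9.5), (17,G4,9.5), (20,G3,11), (23,G2,12), (24,G1,13)
Step 2: Sum ranks within each group.
R_1 = 22 (n_1 = 3)
R_2 = 26.5 (n_2 = 4)
R_3 = 25.5 (n_3 = 3)
R_4 = 17 (n_4 = 3)
Step 3: H = 12/(N(N+1)) * sum(R_i^2/n_i) - 3(N+1)
     = 12/(13*14) * (22^2/3 + 26.5^2/4 + 25.5^2/3 + 17^2/3) - 3*14
     = 0.065934 * 649.979 - 42
     = 0.855769.
Step 4: Ties present; correction factor C = 1 - 18/(13^3 - 13) = 0.991758. Corrected H = 0.855769 / 0.991758 = 0.862881.
Step 5: Under H0, H ~ chi^2(3); p-value = 0.834375.
Step 6: alpha = 0.1. fail to reject H0.

H = 0.8629, df = 3, p = 0.834375, fail to reject H0.


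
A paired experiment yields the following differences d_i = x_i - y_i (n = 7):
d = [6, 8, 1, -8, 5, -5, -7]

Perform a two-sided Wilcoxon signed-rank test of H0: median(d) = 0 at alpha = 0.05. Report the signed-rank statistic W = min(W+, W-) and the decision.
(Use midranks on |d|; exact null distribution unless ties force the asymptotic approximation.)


Step 1: Drop any zero differences (none here) and take |d_i|.
|d| = [6, 8, 1, 8, 5, 5, 7]
Step 2: Midrank |d_i| (ties get averaged ranks).
ranks: |6|->4, |8|->6.5, |1|->1, |8|->6.5, |5|->2.5, |5|->2.5, |7|->5
Step 3: Attach original signs; sum ranks with positive sign and with negative sign.
W+ = 4 + 6.5 + 1 + 2.5 = 14
W- = 6.5 + 2.5 + 5 = 14
(Check: W+ + W- = 28 should equal n(n+1)/2 = 28.)
Step 4: Test statistic W = min(W+, W-) = 14.
Step 5: Ties in |d|, so use the tie-corrected normal approximation.
        E[W] = n(n+1)/4 = 7*8/4 = 14.
        Tie groups: |d|=5 (t=2), |d|=8 (t=2); sum(t^3 - t) = 12.
        Var[W] = n(n+1)(2n+1)/24 - sum(t^3-t)/48 = 840/24 - 12/48 = 34.75.
        z = (W - E[W]) / sqrt(Var[W]) = (14 - 14) / 5.8949 = 0.0000.
        Two-sided p = 2*Phi(z) = 1.000000.
Step 6: alpha = 0.05. fail to reject H0.

W+ = 14, W- = 14, W = min = 14, p = 1.000000, fail to reject H0.


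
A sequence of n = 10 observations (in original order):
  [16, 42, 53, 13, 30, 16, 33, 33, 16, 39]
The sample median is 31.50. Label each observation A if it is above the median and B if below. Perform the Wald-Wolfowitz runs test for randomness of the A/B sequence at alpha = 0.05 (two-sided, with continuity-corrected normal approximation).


Step 1: Compute median = 31.50; label A = above, B = below.
Labels in order: BAABBBAABA  (n_A = 5, n_B = 5)
Step 2: Count runs R = 6.
Step 3: Under H0 (random ordering), E[R] = 2*n_A*n_B/(n_A+n_B) + 1 = 2*5*5/10 + 1 = 6.0000.
        Var[R] = 2*n_A*n_B*(2*n_A*n_B - n_A - n_B) / ((n_A+n_B)^2 * (n_A+n_B-1)) = 2000/900 = 2.2222.
        SD[R] = 1.4907.
Step 4: R = E[R], so z = 0 with no continuity correction.
Step 5: Two-sided p-value via normal approximation = 2*(1 - Phi(|z|)) = 1.000000.
Step 6: alpha = 0.05. fail to reject H0.

R = 6, z = 0.0000, p = 1.000000, fail to reject H0.


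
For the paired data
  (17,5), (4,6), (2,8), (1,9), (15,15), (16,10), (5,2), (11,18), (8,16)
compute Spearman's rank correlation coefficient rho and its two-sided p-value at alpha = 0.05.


Step 1: Rank x and y separately (midranks; no ties here).
rank(x): 17->9, 4->3, 2->2, 1->1, 15->7, 16->8, 5->4, 11->6, 8->5
rank(y): 5->2, 6->3, 8->4, 9->5, 15->7, 10->6, 2->1, 18->9, 16->8
Step 2: d_i = R_x(i) - R_y(i); compute d_i^2.
  (9-2)^2=49, (3-3)^2=0, (2-4)^2=4, (1-5)^2=16, (7-7)^2=0, (8-6)^2=4, (4-1)^2=9, (6-9)^2=9, (5-8)^2=9
sum(d^2) = 100.
Step 3: rho = 1 - 6*100 / (9*(9^2 - 1)) = 1 - 600/720 = 0.166667.
Step 4: Under H0, t = rho * sqrt((n-2)/(1-rho^2)) = 0.4472 ~ t(7).
Step 5: Two-sided p-value from the t-distribution with 7 df = 0.668231.
Step 6: alpha = 0.05. fail to reject H0.

rho = 0.1667, p = 0.668231, fail to reject H0 at alpha = 0.05.


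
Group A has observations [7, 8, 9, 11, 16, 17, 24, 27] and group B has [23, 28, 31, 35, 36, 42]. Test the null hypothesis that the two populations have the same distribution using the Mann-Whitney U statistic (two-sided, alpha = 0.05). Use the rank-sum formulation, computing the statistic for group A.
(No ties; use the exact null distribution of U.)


Step 1: Combine and sort all 14 observations; assign midranks.
sorted (value, group): (7,X), (8,X), (9,X), (11,X), (16,X), (17,X), (23,Y), (24,X), (27,X), (28,Y), (31,Y), (35,Y), (36,Y), (42,Y)
ranks: 7->1, 8->2, 9->3, 11->4, 16->5, 17->6, 23->7, 24->8, 27->9, 28->10, 31->11, 35->12, 36->13, 42->14
Step 2: Rank sum for X: R1 = 1 + 2 + 3 + 4 + 5 + 6 + 8 + 9 = 38.
Step 3: U_X = R1 - n1(n1+1)/2 = 38 - 8*9/2 = 38 - 36 = 2.
       U_Y = n1*n2 - U_X = 48 - 2 = 46.
Step 4: No ties, so the exact null distribution of U (based on enumerating the C(14,8) = 3003 equally likely rank assignments) gives the two-sided p-value.
Step 5: p-value = 0.002664; compare to alpha = 0.05. reject H0.

U_X = 2, p = 0.002664, reject H0 at alpha = 0.05.


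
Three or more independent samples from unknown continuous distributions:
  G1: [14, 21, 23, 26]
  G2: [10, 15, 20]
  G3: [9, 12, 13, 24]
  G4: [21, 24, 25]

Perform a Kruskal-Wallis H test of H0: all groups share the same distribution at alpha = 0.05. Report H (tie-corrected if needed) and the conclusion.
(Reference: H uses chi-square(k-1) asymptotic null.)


Step 1: Combine all N = 14 observations and assign midranks.
sorted (value, group, rank): (9,G3,1), (10,G2,2), (12,G3,3), (13,G3,4), (14,G1,5), (15,G2,6), (20,G2,7), (21,G1,8.5), (21,G4,8.5), (23,G1,10), (24,G3,11.5), (24,G4,11.5), (25,G4,13), (26,G1,14)
Step 2: Sum ranks within each group.
R_1 = 37.5 (n_1 = 4)
R_2 = 15 (n_2 = 3)
R_3 = 19.5 (n_3 = 4)
R_4 = 33 (n_4 = 3)
Step 3: H = 12/(N(N+1)) * sum(R_i^2/n_i) - 3(N+1)
     = 12/(14*15) * (37.5^2/4 + 15^2/3 + 19.5^2/4 + 33^2/3) - 3*15
     = 0.057143 * 884.625 - 45
     = 5.550000.
Step 4: Ties present; correction factor C = 1 - 12/(14^3 - 14) = 0.995604. Corrected H = 5.550000 / 0.995604 = 5.574503.
Step 5: Under H0, H ~ chi^2(3); p-value = 0.134250.
Step 6: alpha = 0.05. fail to reject H0.

H = 5.5745, df = 3, p = 0.134250, fail to reject H0.


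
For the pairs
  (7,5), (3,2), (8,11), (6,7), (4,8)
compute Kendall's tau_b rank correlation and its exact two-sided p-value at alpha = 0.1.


Step 1: Enumerate the 10 unordered pairs (i,j) with i<j and classify each by sign(x_j-x_i) * sign(y_j-y_i).
  (1,2):dx=-4,dy=-3->C; (1,3):dx=+1,dy=+6->C; (1,4):dx=-1,dy=+2->D; (1,5):dx=-3,dy=+3->D
  (2,3):dx=+5,dy=+9->C; (2,4):dx=+3,dy=+5->C; (2,5):dx=+1,dy=+6->C; (3,4):dx=-2,dy=-4->C
  (3,5):dx=-4,dy=-3->C; (4,5):dx=-2,dy=+1->D
Step 2: C = 7, D = 3, total pairs = 10.
Step 3: tau = (C - D)/(n(n-1)/2) = (7 - 3)/10 = 0.400000.
Step 4: Exact two-sided p-value (enumerate n! = 120 permutations of y under H0): p = 0.483333.
Step 5: alpha = 0.1. fail to reject H0.

tau_b = 0.4000 (C=7, D=3), p = 0.483333, fail to reject H0.


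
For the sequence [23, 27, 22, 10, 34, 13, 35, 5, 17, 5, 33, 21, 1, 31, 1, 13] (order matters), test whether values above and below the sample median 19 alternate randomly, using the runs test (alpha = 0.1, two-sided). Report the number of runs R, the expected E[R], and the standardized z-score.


Step 1: Compute median = 19; label A = above, B = below.
Labels in order: AAABABABBBAABABB  (n_A = 8, n_B = 8)
Step 2: Count runs R = 10.
Step 3: Under H0 (random ordering), E[R] = 2*n_A*n_B/(n_A+n_B) + 1 = 2*8*8/16 + 1 = 9.0000.
        Var[R] = 2*n_A*n_B*(2*n_A*n_B - n_A - n_B) / ((n_A+n_B)^2 * (n_A+n_B-1)) = 14336/3840 = 3.7333.
        SD[R] = 1.9322.
Step 4: Continuity-corrected z = (R - 0.5 - E[R]) / SD[R] = (10 - 0.5 - 9.0000) / 1.9322 = 0.2588.
Step 5: Two-sided p-value via normal approximation = 2*(1 - Phi(|z|)) = 0.795809.
Step 6: alpha = 0.1. fail to reject H0.

R = 10, z = 0.2588, p = 0.795809, fail to reject H0.


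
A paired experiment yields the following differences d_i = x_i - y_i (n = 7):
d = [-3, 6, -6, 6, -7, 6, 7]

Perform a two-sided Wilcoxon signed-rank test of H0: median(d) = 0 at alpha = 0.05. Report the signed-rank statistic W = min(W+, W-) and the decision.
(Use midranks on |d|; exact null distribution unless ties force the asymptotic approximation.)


Step 1: Drop any zero differences (none here) and take |d_i|.
|d| = [3, 6, 6, 6, 7, 6, 7]
Step 2: Midrank |d_i| (ties get averaged ranks).
ranks: |3|->1, |6|->3.5, |6|->3.5, |6|->3.5, |7|->6.5, |6|->3.5, |7|->6.5
Step 3: Attach original signs; sum ranks with positive sign and with negative sign.
W+ = 3.5 + 3.5 + 3.5 + 6.5 = 17
W- = 1 + 3.5 + 6.5 = 11
(Check: W+ + W- = 28 should equal n(n+1)/2 = 28.)
Step 4: Test statistic W = min(W+, W-) = 11.
Step 5: Ties in |d|, so use the tie-corrected normal approximation.
        E[W] = n(n+1)/4 = 7*8/4 = 14.
        Tie groups: |d|=6 (t=4), |d|=7 (t=2); sum(t^3 - t) = 66.
        Var[W] = n(n+1)(2n+1)/24 - sum(t^3-t)/48 = 840/24 - 66/48 = 33.625.
        z = (W - E[W]) / sqrt(Var[W]) = (11 - 14) / 5.7987 = -0.5174.
        Two-sided p = 2*Phi(z) = 0.604907.
Step 6: alpha = 0.05. fail to reject H0.

W+ = 17, W- = 11, W = min = 11, p = 0.604907, fail to reject H0.


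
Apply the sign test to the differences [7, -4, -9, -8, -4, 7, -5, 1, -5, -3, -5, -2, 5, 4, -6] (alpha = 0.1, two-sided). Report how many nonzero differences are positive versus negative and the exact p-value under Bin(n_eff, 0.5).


Step 1: Discard zero differences. Original n = 15; n_eff = number of nonzero differences = 15.
Nonzero differences (with sign): +7, -4, -9, -8, -4, +7, -5, +1, -5, -3, -5, -2, +5, +4, -6
Step 2: Count signs: positive = 5, negative = 10.
Step 3: Under H0: P(positive) = 0.5, so the number of positives S ~ Bin(15, 0.5).
Step 4: Two-sided exact p-value = sum of Bin(15,0.5) probabilities at or below the observed probability = 0.301758.
Step 5: alpha = 0.1. fail to reject H0.

n_eff = 15, pos = 5, neg = 10, p = 0.301758, fail to reject H0.


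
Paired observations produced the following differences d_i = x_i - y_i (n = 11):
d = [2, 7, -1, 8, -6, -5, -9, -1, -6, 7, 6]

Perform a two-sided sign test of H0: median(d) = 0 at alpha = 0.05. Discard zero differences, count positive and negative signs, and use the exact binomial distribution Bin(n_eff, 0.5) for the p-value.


Step 1: Discard zero differences. Original n = 11; n_eff = number of nonzero differences = 11.
Nonzero differences (with sign): +2, +7, -1, +8, -6, -5, -9, -1, -6, +7, +6
Step 2: Count signs: positive = 5, negative = 6.
Step 3: Under H0: P(positive) = 0.5, so the number of positives S ~ Bin(11, 0.5).
Step 4: Two-sided exact p-value = sum of Bin(11,0.5) probabilities at or below the observed probability = 1.000000.
Step 5: alpha = 0.05. fail to reject H0.

n_eff = 11, pos = 5, neg = 6, p = 1.000000, fail to reject H0.


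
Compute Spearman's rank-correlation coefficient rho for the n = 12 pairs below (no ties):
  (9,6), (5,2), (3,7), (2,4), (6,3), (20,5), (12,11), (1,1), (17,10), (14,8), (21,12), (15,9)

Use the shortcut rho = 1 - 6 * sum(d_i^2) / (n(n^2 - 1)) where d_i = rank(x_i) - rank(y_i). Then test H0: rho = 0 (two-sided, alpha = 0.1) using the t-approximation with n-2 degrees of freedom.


Step 1: Rank x and y separately (midranks; no ties here).
rank(x): 9->6, 5->4, 3->3, 2->2, 6->5, 20->11, 12->7, 1->1, 17->10, 14->8, 21->12, 15->9
rank(y): 6->6, 2->2, 7->7, 4->4, 3->3, 5->5, 11->11, 1->1, 10->10, 8->8, 12->12, 9->9
Step 2: d_i = R_x(i) - R_y(i); compute d_i^2.
  (6-6)^2=0, (4-2)^2=4, (3-7)^2=16, (2-4)^2=4, (5-3)^2=4, (11-5)^2=36, (7-11)^2=16, (1-1)^2=0, (10-10)^2=0, (8-8)^2=0, (12-12)^2=0, (9-9)^2=0
sum(d^2) = 80.
Step 3: rho = 1 - 6*80 / (12*(12^2 - 1)) = 1 - 480/1716 = 0.720280.
Step 4: Under H0, t = rho * sqrt((n-2)/(1-rho^2)) = 3.2835 ~ t(10).
Step 5: Two-sided p-value from the t-distribution with 10 df = 0.008240.
Step 6: alpha = 0.1. reject H0.

rho = 0.7203, p = 0.008240, reject H0 at alpha = 0.1.
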